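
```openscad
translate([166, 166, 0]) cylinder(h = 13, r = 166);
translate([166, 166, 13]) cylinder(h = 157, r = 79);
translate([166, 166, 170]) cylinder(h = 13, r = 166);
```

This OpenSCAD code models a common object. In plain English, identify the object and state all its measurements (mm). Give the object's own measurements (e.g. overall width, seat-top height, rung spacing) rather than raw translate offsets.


A spool: two coaxial disc flanges of radius 166 mm and thickness 13 mm, joined by a core cylinder of radius 79 mm and height 157 mm. The lower flange rests on z = 0 and the three cylinders share a vertical axis.


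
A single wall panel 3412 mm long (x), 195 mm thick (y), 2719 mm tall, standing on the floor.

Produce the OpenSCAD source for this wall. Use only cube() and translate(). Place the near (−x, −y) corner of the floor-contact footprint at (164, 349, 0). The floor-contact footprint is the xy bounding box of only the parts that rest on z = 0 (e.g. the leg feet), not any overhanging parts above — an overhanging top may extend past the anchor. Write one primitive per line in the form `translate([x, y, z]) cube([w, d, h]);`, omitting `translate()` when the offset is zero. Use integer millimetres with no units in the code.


translate([164, 349, 0]) cube([3412, 195, 2719]);


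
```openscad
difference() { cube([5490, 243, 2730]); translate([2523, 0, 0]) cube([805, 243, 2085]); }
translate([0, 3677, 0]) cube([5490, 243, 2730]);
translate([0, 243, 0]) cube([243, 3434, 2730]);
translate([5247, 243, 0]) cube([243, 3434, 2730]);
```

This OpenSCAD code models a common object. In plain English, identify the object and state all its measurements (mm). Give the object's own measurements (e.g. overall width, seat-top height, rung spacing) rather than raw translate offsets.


A single room: four walls, each 2730 mm tall and 243 mm thick, enclosing an outside footprint 5490×3920 mm (x × y), no floor or roof. The front and back walls (−y and +y sides) run the full x-width; the side walls fit between their inner faces. A door opening 805 mm wide and 2085 mm tall is cut through the front wall from the floor up, its −x edge 2523 mm from the wall's −x end.


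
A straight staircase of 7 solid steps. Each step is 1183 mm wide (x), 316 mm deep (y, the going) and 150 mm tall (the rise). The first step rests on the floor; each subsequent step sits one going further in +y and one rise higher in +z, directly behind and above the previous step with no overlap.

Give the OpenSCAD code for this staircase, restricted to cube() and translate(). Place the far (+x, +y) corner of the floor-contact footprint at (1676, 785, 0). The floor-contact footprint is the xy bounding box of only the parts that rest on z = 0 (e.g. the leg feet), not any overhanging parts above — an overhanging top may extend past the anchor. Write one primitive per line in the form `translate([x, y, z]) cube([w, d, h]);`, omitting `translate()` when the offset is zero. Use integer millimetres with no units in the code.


translate([493, 469, 0]) cube([1183, 316, 150]);
translate([493, 785, 150]) cube([1183, 316, 150]);
translate([493, 1101, 300]) cube([1183, 316, 150]);
translate([493, 1417, 450]) cube([1183, 316, 150]);
translate([493, 1733, 600]) cube([1183, 316, 150]);
translate([493, 2049, 750]) cube([1183, 316, 150]);
translate([493, 2365, 900]) cube([1183, 316, 150]);


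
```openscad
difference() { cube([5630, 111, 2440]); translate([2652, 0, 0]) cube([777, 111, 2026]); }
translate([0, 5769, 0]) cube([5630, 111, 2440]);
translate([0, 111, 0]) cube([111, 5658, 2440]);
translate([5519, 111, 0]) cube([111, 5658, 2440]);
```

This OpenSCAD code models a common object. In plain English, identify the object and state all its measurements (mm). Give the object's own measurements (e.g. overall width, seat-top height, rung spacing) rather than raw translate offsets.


A single room: four walls, each 2440 mm tall and 111 mm thick, enclosing an outside footprint 5630×5880 mm (x × y), no floor or roof. The front and back walls (−y and +y sides) run the full x-width; the side walls fit between their inner faces. A door opening 777 mm wide and 2026 mm tall is cut through the front wall from the floor up, its −x edge 2652 mm from the wall's −x end.


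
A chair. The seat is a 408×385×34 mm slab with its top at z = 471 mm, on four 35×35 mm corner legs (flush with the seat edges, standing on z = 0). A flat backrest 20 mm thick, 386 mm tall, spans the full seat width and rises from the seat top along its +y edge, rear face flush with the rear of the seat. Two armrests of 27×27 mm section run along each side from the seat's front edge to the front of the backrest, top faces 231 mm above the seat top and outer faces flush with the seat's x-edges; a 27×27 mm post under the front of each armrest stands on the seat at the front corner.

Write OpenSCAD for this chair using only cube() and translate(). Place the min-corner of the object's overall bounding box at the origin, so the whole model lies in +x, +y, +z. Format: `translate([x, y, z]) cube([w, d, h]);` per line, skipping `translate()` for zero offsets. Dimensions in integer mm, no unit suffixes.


// leg_h = 471 - 34 = 437
// arm post h = 231 - 27 = 204
translate([0, 0, 437]) cube([408, 385, 34]);
cube([35, 35, 437]);
translate([373, 0, 0]) cube([35, 35, 437]);
translate([0, 350, 0]) cube([35, 35, 437]);
translate([373, 350, 0]) cube([35, 35, 437]);
translate([0, 365, 471]) cube([408, 20, 386]);
translate([0, 0, 675]) cube([27, 365, 27]);
translate([381, 0, 675]) cube([27, 365, 27]);
translate([0, 0, 471]) cube([27, 27, 204]);
translate([381, 0, 471]) cube([27, 27, 204]);


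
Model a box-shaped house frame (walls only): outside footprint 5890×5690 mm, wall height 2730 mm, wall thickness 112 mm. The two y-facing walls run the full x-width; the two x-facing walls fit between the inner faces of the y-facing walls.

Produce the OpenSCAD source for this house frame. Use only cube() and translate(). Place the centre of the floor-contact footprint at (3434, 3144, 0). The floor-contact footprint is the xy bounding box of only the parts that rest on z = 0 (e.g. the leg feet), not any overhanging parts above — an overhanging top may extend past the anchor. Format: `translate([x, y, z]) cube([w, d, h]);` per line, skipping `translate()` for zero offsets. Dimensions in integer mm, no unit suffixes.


translate([489, 299, 0]) cube([5890, 112, 2730]);
translate([489, 5877, 0]) cube([5890, 112, 2730]);
translate([489, 411, 0]) cube([112, 5466, 2730]);
translate([6267, 411, 0]) cube([112, 5466, 2730]);


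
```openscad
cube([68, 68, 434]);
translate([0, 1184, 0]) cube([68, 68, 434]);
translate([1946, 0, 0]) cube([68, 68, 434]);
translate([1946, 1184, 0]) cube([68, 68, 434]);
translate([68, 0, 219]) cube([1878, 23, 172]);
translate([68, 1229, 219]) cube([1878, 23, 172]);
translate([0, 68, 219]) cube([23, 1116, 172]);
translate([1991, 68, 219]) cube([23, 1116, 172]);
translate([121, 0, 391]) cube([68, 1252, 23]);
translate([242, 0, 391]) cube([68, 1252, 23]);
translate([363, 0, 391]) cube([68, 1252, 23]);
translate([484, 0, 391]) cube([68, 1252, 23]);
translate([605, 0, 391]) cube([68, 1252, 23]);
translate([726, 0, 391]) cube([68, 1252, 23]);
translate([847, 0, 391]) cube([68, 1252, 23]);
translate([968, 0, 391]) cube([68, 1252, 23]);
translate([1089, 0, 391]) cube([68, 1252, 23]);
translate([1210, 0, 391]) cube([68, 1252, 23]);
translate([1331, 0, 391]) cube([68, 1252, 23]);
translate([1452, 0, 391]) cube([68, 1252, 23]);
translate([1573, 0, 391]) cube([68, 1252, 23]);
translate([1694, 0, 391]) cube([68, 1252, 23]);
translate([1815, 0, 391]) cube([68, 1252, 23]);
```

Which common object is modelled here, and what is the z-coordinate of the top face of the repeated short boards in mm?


A bed frame. The slat-top height is 414 mm.

Four posts, four rails, and a row of slats — a bed frame. Slats sit on the rails at z = 219 + 172 = 391; with slat thickness 23, the top is 414 mm.


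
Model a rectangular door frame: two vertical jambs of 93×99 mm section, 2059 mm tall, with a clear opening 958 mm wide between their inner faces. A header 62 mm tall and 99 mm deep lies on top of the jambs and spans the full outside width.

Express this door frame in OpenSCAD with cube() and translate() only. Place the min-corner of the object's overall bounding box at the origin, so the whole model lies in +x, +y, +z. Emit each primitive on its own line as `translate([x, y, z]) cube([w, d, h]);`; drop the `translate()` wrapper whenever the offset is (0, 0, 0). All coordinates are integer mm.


cube([93, 99, 2059]);
translate([1051, 0, 0]) cube([93, 99, 2059]);
translate([0, 0, 2059]) cube([1144, 99, 62]);


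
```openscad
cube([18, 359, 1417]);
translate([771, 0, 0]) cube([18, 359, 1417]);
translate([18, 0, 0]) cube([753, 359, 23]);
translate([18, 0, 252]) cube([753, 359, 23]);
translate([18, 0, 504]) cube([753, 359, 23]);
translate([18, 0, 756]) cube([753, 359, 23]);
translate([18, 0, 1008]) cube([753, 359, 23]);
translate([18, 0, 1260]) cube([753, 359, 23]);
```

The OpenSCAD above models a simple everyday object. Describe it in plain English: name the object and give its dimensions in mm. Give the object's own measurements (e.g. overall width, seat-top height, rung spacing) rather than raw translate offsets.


An open bookshelf. Two side panels, each 18 mm thick, 359 mm deep and 1417 mm tall, stand 789 mm apart (outside-to-outside). Between them sit 6 shelves, each 23 mm thick and 359 mm deep, spanning the full gap between the sides. The bottom shelf rests on the floor (its underside at z = 0) and the clear gap between one shelf's top and the next shelf's underside is 229 mm.


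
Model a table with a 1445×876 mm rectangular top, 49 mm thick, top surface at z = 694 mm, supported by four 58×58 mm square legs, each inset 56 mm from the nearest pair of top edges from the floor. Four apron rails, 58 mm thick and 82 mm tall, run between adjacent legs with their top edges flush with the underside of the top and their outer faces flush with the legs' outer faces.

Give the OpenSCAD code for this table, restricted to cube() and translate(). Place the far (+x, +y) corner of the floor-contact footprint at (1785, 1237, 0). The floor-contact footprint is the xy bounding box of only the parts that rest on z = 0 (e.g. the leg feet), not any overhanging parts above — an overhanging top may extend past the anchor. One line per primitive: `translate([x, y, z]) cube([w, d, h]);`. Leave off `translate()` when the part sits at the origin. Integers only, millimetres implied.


// leg_h = 694 - 49 = 645
// apron z = 645 - 82 = 563
translate([396, 417, 645]) cube([1445, 876, 49]);
translate([452, 473, 0]) cube([58, 58, 645]);
translate([1727, 473, 0]) cube([58, 58, 645]);
translate([452, 1179, 0]) cube([58, 58, 645]);
translate([1727, 1179, 0]) cube([58, 58, 645]);
translate([510, 473, 563]) cube([1217, 58, 82]);
translate([510, 1179, 563]) cube([1217, 58, 82]);
translate([452, 531, 563]) cube([58, 648, 82]);
translate([1727, 531, 563]) cube([58, 648, 82]);


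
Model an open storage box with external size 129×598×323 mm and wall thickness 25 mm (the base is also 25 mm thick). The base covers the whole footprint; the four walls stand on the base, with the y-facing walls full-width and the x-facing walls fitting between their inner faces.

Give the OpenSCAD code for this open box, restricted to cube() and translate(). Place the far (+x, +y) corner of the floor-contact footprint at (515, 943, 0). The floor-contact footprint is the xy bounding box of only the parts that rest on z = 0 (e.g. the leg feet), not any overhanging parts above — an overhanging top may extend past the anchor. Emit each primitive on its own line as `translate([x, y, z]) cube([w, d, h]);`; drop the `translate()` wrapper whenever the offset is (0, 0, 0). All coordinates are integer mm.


translate([386, 345, 0]) cube([129, 598, 25]);
translate([386, 345, 25]) cube([129, 25, 298]);
translate([386, 918, 25]) cube([129, 25, 298]);
translate([386, 370, 25]) cube([25, 548, 298]);
translate([490, 370, 25]) cube([25, 548, 298]);


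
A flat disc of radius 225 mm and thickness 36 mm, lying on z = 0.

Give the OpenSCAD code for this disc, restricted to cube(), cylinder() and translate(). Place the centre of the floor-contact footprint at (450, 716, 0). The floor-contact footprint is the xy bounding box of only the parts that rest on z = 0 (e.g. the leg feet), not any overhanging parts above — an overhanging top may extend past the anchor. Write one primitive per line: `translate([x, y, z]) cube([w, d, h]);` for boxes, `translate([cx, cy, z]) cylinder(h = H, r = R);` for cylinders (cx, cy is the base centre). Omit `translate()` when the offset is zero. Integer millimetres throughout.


translate([450, 716, 0]) cylinder(h = 36, r = 225);


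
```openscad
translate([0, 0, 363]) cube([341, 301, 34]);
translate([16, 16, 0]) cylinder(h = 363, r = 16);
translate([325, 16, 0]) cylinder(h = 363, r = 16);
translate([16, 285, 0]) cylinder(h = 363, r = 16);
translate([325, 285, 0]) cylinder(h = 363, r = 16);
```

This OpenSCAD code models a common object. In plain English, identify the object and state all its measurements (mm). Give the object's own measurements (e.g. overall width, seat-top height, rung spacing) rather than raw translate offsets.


A four-legged stool. The seat is a 341×301×34 mm slab whose top surface is at z = 397 mm; four round legs, each 32 mm in diameter, run from the floor (z = 0) to the underside of the seat, each leg's axis is inset half a diameter from the nearest pair of seat edges (so the leg's bounding box is flush with the corner).


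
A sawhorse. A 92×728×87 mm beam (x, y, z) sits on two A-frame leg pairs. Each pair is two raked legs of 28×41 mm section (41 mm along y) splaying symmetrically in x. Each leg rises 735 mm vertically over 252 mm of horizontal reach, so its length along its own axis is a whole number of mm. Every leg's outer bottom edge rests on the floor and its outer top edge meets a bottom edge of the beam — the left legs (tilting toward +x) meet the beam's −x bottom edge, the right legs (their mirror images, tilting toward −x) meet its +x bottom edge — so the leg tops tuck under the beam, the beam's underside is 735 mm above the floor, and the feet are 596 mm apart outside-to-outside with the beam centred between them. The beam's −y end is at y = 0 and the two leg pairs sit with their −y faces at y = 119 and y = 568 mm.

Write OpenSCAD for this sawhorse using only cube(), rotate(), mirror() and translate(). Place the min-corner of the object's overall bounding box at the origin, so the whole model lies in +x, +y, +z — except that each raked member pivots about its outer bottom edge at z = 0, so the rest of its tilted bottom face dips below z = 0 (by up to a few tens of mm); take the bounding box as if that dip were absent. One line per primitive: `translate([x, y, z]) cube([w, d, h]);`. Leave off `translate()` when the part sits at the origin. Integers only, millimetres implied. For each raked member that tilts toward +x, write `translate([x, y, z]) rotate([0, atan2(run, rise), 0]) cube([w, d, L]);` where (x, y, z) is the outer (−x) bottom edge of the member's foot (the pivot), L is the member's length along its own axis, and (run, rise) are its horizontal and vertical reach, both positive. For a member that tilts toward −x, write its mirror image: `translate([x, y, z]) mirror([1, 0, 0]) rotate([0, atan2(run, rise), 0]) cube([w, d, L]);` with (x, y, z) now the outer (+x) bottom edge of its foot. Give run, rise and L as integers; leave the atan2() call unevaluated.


translate([252, 0, 735]) cube([92, 728, 87]);
translate([0, 119, 0]) rotate([0, atan2(252, 735), 0]) cube([28, 41, 777]);
translate([596, 119, 0]) mirror([1, 0, 0]) rotate([0, atan2(252, 735), 0]) cube([28, 41, 777]);
translate([0, 568, 0]) rotate([0, atan2(252, 735), 0]) cube([28, 41, 777]);
translate([596, 568, 0]) mirror([1, 0, 0]) rotate([0, atan2(252, 735), 0]) cube([28, 41, 777]);


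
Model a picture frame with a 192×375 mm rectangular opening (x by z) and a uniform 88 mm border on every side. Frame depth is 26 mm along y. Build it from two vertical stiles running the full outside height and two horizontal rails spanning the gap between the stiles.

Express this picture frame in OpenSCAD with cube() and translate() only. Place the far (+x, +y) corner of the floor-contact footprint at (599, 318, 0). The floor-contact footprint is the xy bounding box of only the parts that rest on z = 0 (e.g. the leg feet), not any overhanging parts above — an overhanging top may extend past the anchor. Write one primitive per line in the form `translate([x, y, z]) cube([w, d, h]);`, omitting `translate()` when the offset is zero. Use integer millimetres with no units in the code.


translate([231, 292, 0]) cube([88, 26, 551]);
translate([511, 292, 0]) cube([88, 26, 551]);
translate([319, 292, 0]) cube([192, 26, 88]);
translate([319, 292, 463]) cube([192, 26, 88]);


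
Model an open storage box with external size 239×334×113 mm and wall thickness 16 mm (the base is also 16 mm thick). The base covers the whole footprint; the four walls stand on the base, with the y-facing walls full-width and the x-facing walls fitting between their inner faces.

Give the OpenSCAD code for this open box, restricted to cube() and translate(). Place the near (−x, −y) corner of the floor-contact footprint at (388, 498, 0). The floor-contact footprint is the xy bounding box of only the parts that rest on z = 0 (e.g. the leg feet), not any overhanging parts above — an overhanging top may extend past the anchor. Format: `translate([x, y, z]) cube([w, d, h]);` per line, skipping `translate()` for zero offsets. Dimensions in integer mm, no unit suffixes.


translate([388, 498, 0]) cube([239, 334, 16]);
translate([388, 498, 16]) cube([239, 16, 97]);
translate([388, 816, 16]) cube([239, 16, 97]);
translate([388, 514, 16]) cube([16, 302, 97]);
translate([611, 514, 16]) cube([16, 302, 97]);


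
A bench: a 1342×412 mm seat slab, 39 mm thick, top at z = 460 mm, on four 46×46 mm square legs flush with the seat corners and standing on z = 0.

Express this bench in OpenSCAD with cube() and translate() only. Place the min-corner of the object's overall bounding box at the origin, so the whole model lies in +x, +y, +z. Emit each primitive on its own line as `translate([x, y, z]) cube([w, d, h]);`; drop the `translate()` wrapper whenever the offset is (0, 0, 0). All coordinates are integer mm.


translate([0, 0, 421]) cube([1342, 412, 39]);
cube([46, 46, 421]);
translate([0, 366, 0]) cube([46, 46, 421]);
translate([1296, 0, 0]) cube([46, 46, 421]);
translate([1296, 366, 0]) cube([46, 46, 421]);


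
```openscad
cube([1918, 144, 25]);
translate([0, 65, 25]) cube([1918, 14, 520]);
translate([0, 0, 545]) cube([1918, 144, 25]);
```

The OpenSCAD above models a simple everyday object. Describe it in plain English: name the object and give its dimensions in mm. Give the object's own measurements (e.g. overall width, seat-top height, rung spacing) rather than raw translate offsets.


An I-beam lying along x, 1918 mm long. Overall section height 570 mm. Two flanges 144 mm wide (y) and 25 mm thick, one on the floor and one at the top; a web 14 mm thick runs between them, centred on the flange width.


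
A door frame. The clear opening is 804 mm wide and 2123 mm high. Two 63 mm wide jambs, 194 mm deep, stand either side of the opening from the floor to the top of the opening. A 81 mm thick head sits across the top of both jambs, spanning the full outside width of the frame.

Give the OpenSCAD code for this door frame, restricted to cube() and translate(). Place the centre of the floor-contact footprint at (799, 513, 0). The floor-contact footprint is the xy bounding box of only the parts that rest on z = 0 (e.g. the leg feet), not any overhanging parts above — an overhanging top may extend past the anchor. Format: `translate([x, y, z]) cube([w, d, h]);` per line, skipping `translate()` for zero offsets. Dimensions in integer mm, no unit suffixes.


translate([334, 416, 0]) cube([63, 194, 2123]);
translate([1201, 416, 0]) cube([63, 194, 2123]);
translate([334, 416, 2123]) cube([930, 194, 81]);


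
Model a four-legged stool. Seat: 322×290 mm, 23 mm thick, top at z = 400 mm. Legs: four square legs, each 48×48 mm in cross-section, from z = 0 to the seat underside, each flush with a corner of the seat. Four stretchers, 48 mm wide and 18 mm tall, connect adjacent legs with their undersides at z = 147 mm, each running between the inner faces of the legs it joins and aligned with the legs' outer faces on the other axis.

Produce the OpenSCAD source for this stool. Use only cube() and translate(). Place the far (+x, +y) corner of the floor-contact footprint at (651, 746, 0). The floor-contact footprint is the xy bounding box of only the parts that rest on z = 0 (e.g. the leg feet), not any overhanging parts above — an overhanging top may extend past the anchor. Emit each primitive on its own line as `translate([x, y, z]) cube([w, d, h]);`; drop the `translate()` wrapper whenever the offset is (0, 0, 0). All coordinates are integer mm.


translate([329, 456, 377]) cube([322, 290, 23]);
translate([329, 456, 0]) cube([48, 48, 377]);
translate([603, 456, 0]) cube([48, 48, 377]);
translate([329, 698, 0]) cube([48, 48, 377]);
translate([603, 698, 0]) cube([48, 48, 377]);
translate([377, 456, 147]) cube([226, 48, 18]);
translate([377, 698, 147]) cube([226, 48, 18]);
translate([329, 504, 147]) cube([48, 194, 18]);
translate([603, 504, 147]) cube([48, 194, 18]);


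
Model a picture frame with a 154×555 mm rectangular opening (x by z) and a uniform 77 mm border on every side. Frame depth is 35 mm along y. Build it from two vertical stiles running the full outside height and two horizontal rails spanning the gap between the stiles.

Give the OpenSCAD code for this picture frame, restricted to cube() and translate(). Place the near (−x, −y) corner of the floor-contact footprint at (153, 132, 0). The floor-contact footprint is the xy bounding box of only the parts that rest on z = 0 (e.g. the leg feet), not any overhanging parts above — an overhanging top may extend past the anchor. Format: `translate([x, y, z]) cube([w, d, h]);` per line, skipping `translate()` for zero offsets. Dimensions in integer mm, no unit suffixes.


translate([153, 132, 0]) cube([77, 35, 709]);
translate([384, 132, 0]) cube([77, 35, 709]);
translate([230, 132, 0]) cube([154, 35, 77]);
translate([230, 132, 632]) cube([154, 35, 77]);


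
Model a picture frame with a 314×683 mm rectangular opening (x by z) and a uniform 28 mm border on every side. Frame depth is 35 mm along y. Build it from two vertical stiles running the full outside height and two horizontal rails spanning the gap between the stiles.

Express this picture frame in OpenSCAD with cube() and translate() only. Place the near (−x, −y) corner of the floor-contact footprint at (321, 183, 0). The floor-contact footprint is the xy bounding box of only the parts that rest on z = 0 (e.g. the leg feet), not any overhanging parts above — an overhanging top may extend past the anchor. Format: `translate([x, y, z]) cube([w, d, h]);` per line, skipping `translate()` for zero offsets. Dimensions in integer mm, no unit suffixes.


translate([321, 183, 0]) cube([28, 35, 739]);
translate([663, 183, 0]) cube([28, 35, 739]);
translate([349, 183, 0]) cube([314, 35, 28]);
translate([349, 183, 711]) cube([314, 35, 28]);


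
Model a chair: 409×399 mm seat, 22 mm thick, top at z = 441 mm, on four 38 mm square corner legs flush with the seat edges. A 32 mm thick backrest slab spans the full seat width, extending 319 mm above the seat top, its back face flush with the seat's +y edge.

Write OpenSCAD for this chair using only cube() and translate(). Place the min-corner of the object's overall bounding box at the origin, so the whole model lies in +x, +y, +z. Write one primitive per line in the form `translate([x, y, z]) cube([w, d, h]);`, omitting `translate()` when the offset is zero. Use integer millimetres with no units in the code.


translate([0, 0, 419]) cube([409, 399, 22]);
cube([38, 38, 419]);
translate([371, 0, 0]) cube([38, 38, 419]);
translate([0, 361, 0]) cube([38, 38, 419]);
translate([371, 361, 0]) cube([38, 38, 419]);
translate([0, 367, 441]) cube([409, 32, 319]);


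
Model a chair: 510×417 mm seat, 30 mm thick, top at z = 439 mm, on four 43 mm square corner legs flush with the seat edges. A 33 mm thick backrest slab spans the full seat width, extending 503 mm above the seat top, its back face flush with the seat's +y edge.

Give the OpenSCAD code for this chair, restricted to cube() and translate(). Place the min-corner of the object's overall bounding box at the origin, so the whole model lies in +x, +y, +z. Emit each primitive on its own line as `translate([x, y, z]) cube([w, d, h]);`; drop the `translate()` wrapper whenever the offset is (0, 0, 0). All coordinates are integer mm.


translate([0, 0, 409]) cube([510, 417, 30]);
cube([43, 43, 409]);
translate([467, 0, 0]) cube([43, 43, 409]);
translate([0, 374, 0]) cube([43, 43, 409]);
translate([467, 374, 0]) cube([43, 43, 409]);
translate([0, 384, 439]) cube([510, 33, 503]);


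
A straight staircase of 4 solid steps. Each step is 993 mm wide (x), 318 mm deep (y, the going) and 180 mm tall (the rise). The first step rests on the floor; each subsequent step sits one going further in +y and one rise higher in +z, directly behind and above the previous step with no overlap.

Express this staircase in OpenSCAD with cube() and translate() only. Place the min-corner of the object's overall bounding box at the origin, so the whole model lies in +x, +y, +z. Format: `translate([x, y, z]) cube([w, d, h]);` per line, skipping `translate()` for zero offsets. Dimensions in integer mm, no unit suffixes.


cube([993, 318, 180]);
translate([0, 318, 180]) cube([993, 318, 180]);
translate([0, 636, 360]) cube([993, 318, 180]);
translate([0, 954, 540]) cube([993, 318, 180]);


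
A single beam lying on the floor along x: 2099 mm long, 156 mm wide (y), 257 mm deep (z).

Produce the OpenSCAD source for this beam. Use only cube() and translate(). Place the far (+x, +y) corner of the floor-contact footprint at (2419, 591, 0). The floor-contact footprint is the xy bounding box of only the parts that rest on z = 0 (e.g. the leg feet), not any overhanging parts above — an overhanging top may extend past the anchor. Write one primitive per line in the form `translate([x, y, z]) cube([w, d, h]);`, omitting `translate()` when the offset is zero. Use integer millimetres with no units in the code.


translate([320, 435, 0]) cube([2099, 156, 257]);


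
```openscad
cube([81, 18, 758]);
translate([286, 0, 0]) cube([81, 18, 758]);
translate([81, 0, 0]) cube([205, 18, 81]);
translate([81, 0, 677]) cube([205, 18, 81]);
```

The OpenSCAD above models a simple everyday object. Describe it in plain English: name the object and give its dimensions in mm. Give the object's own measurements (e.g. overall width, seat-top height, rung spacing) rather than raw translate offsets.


A rectangular picture frame lying in the x–z plane (depth along y). The opening is 205 mm wide (x) by 596 mm tall (z), surrounded by a border 81 mm wide on all four sides. The frame is 18 mm deep and is made of two full-height vertical stiles with two horizontal rails fitted between them.


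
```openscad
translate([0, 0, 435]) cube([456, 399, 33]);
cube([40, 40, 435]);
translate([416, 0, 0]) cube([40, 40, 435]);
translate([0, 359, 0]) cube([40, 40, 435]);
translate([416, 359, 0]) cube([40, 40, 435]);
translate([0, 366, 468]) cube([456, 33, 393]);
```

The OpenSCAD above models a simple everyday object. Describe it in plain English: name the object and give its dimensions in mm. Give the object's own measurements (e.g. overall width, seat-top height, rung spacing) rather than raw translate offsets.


A chair. The seat is a 456×399×33 mm slab with its top at z = 468 mm, on four 40×40 mm corner legs (flush with the seat edges, standing on z = 0). A flat backrest 33 mm thick, 393 mm tall, spans the full seat width and rises from the seat top along its +y edge, rear face flush with the rear of the seat.


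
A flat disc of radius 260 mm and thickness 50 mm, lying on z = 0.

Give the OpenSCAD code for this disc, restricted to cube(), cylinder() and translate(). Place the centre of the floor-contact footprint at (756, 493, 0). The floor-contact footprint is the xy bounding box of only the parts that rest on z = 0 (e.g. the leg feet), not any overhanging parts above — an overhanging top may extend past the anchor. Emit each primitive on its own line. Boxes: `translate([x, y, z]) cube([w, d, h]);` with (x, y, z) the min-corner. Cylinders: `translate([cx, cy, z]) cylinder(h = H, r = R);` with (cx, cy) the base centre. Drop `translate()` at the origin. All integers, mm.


translate([756, 493, 0]) cylinder(h = 50, r = 260);


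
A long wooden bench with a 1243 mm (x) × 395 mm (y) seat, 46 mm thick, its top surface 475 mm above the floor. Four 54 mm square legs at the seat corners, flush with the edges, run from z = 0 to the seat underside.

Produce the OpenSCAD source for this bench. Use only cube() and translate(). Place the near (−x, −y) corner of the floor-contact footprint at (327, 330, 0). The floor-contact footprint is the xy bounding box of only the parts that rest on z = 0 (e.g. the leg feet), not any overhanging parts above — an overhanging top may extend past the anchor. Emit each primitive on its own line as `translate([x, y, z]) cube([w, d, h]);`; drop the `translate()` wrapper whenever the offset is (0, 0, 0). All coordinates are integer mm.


// leg_h = 475 − 46 = 429
translate([327, 330, 429]) cube([1243, 395, 46]);
translate([327, 330, 0]) cube([54, 54, 429]);
translate([327, 671, 0]) cube([54, 54, 429]);
translate([1516, 330, 0]) cube([54, 54, 429]);
translate([1516, 671, 0]) cube([54, 54, 429]);


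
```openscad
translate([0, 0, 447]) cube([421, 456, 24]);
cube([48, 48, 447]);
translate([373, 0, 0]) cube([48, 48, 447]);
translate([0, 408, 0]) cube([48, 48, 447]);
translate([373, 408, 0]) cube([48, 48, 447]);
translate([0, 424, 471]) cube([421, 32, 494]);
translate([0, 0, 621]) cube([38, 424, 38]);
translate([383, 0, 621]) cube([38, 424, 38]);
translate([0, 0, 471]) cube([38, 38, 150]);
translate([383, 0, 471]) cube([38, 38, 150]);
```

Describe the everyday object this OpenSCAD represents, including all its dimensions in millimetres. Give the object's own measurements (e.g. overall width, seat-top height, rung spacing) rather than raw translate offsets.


A chair. The seat is a 421×456×24 mm slab with its top at z = 471 mm, on four 48×48 mm corner legs (flush with the seat edges, standing on z = 0). A flat backrest 32 mm thick, 494 mm tall, spans the full seat width and rises from the seat top along its +y edge, rear face flush with the rear of the seat. Two armrests of 38×38 mm section run along each side from the seat's front edge to the front of the backrest, top faces 188 mm above the seat top and outer faces flush with the seat's x-edges; a 38×38 mm post under the front of each armrest stands on the seat at the front corner.


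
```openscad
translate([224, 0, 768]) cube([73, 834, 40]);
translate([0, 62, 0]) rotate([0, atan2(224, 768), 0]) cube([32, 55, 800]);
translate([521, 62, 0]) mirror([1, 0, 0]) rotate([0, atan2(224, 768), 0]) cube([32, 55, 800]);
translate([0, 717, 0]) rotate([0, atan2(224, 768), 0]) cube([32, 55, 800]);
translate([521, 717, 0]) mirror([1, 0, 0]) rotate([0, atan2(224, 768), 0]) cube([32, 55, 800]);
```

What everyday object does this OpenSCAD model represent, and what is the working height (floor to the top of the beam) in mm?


A sawhorse. The overall height is 808 mm.

A beam across two mirrored pairs of raked legs — a sawhorse. The beam's underside is at z = 768 (matching the legs' vertical rise in atan2(224, 768)) and the beam is 40 mm tall, so its top is at 768 + 40 = 808 mm. The raked legs top out at the beam's underside, so that is the highest point.


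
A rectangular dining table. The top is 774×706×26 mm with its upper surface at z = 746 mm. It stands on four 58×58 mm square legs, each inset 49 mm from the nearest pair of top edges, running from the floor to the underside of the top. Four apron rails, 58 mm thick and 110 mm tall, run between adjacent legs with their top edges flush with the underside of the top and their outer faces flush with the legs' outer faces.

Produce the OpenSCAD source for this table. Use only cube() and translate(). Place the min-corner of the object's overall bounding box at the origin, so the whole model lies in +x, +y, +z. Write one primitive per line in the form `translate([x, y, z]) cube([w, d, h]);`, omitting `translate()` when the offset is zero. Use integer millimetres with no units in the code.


translate([0, 0, 720]) cube([774, 706, 26]);
translate([49, 49, 0]) cube([58, 58, 720]);
translate([667, 49, 0]) cube([58, 58, 720]);
translate([49, 599, 0]) cube([58, 58, 720]);
translate([667, 599, 0]) cube([58, 58, 720]);
translate([107, 49, 610]) cube([560, 58, 110]);
translate([107, 599, 610]) cube([560, 58, 110]);
translate([49, 107, 610]) cube([58, 492, 110]);
translate([667, 107, 610]) cube([58, 492, 110]);


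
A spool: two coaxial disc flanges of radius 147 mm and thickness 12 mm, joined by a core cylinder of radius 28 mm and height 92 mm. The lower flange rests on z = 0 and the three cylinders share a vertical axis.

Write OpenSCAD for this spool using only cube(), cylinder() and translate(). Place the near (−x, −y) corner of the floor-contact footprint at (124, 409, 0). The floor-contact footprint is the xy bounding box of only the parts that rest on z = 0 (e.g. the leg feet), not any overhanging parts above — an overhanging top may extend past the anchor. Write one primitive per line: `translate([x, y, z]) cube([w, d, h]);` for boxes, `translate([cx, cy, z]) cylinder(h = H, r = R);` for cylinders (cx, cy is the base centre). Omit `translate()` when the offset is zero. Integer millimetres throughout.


translate([271, 556, 0]) cylinder(h = 12, r = 147);
translate([271, 556, 12]) cylinder(h = 92, r = 28);
translate([271, 556, 104]) cylinder(h = 12, r = 147);


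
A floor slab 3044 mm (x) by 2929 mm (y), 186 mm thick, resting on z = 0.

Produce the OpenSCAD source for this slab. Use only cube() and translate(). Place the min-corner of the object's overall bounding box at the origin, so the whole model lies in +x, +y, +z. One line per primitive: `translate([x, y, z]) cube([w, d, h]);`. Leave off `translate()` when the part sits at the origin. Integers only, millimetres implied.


cube([3044, 2929, 186]);


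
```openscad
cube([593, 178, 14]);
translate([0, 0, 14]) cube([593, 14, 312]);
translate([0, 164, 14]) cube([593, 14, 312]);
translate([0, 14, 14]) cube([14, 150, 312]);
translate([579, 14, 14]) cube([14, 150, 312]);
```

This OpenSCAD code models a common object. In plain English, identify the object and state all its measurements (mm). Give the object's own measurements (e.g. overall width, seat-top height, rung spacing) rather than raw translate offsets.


An open-topped rectangular box: outside dimensions 593×178×326 mm, with a uniform wall and base thickness of 14 mm. The base is a full 593×178 slab on the floor; four walls sit on top of the base. The front and back walls (the −y and +y sides) span the full width; the two side walls fit between them.


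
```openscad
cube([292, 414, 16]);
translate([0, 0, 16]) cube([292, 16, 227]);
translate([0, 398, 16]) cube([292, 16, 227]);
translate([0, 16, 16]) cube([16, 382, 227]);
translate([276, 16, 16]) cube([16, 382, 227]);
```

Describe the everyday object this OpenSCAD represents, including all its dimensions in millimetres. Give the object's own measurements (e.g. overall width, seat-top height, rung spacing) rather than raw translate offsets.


An open-topped rectangular box: outside dimensions 292×414×243 mm, with a uniform wall and base thickness of 16 mm. The base is a full 292×414 slab on the floor; four walls sit on top of the base. The front and back walls (the −y and +y sides) span the full width; the two side walls fit between them.


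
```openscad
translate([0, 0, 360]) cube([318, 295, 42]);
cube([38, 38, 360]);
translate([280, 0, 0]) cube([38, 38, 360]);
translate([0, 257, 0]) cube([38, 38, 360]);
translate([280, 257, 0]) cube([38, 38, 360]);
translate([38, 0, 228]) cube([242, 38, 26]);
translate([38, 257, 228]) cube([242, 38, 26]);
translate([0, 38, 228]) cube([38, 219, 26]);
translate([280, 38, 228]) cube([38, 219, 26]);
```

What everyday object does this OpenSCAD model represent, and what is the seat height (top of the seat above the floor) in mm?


A stool. The seat height is 402 mm.

A 318×295×42 slab at z = 360 on four corner posts — a stool. The seat top is 360 + 42 = 402 mm.


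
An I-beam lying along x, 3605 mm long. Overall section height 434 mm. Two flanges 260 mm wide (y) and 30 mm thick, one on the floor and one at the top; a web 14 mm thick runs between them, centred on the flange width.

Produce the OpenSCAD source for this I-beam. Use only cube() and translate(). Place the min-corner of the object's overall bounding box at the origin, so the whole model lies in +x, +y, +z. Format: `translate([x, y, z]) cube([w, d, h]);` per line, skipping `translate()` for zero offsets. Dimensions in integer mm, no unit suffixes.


cube([3605, 260, 30]);
translate([0, 123, 30]) cube([3605, 14, 374]);
translate([0, 0, 404]) cube([3605, 260, 30]);


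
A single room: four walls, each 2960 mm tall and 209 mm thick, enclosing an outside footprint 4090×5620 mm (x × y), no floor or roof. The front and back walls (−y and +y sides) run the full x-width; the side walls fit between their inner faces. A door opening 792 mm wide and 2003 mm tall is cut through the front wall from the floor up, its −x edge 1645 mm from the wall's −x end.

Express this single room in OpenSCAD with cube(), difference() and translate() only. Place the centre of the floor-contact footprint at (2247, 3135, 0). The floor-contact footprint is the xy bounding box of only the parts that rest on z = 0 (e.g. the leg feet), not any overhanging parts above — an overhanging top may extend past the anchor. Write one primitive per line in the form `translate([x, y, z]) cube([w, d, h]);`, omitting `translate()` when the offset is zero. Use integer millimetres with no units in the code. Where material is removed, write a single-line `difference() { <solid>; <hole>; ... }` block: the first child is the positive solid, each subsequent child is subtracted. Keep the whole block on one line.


difference() { translate([202, 325, 0]) cube([4090, 209, 2960]); translate([1847, 325, 0]) cube([792, 209, 2003]); }
translate([202, 5736, 0]) cube([4090, 209, 2960]);
translate([202, 534, 0]) cube([209, 5202, 2960]);
translate([4083, 534, 0]) cube([209, 5202, 2960]);


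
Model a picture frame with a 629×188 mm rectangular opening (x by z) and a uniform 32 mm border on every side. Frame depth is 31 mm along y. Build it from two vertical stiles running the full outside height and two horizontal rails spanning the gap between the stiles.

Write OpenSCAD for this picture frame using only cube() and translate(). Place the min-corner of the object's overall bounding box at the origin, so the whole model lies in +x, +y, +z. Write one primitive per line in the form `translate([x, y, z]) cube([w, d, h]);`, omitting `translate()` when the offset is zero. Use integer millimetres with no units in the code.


cube([32, 31, 252]);
translate([661, 0, 0]) cube([32, 31, 252]);
translate([32, 0, 0]) cube([629, 31, 32]);
translate([32, 0, 220]) cube([629, 31, 32]);


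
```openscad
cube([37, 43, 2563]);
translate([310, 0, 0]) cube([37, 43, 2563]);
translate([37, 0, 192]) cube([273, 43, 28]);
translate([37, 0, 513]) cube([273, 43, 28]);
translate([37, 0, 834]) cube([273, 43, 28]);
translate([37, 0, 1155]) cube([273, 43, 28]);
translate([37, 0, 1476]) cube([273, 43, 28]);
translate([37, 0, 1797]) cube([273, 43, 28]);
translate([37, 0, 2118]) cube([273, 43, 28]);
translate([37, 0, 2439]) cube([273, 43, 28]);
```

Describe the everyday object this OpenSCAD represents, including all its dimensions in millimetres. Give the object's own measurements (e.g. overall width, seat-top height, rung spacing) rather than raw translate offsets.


A straight ladder. Two 37×43 mm vertical rails, 2563 mm tall, stand 347 mm apart (outside-to-outside) with their front faces coplanar on the −y side. 8 rungs, each 43 mm deep and 28 mm tall, span between the inner faces of the rails, front faces flush with the rails. The lowest rung's underside is at z = 192 mm and rungs are spaced 321 mm apart (underside to underside).
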